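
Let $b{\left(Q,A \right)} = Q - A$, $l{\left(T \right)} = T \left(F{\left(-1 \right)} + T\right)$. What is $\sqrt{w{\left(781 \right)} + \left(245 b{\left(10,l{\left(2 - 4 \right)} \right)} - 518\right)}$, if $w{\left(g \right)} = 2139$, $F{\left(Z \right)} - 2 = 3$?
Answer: $\sqrt{5541} \approx 74.438$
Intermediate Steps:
$F{\left(Z \right)} = 5$ ($F{\left(Z \right)} = 2 + 3 = 5$)
$l{\left(T \right)} = T \left(5 + T\right)$
$\sqrt{w{\left(781 \right)} + \left(245 b{\left(10,l{\left(2 - 4 \right)} \right)} - 518\right)} = \sqrt{2139 - \left(518 - 245 \left(10 - \left(2 - 4\right) \left(5 + \left(2 - 4\right)\right)\right)\right)} = \sqrt{2139 - \left(518 - 245 \left(10 - - 2 \left(5 - 2\right)\right)\right)} = \sqrt{2139 - \left(518 - 245 \left(10 - \left(-2\right) 3\right)\right)} = \sqrt{2139 - \left(518 - 245 \left(10 - -6\right)\right)} = \sqrt{2139 - \left(518 - 245 \left(10 + 6\right)\right)} = \sqrt{2139 + \left(245 \cdot 16 - 518\right)} = \sqrt{2139 + \left(3920 - 518\right)} = \sqrt{2139 + 3402} = \sqrt{5541}$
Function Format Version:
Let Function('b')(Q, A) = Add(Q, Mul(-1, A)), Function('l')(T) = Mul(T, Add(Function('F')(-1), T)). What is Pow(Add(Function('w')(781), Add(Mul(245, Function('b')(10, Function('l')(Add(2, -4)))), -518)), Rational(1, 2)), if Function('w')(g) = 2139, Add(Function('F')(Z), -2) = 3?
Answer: Pow(5541, Rational(1, 2)) ≈ 74.438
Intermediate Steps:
Function('F')(Z) = 5 (Function('F')(Z) = Add(2, 3) = 5)
Function('l')(T) = Mul(T, Add(5, T))
Pow(Add(Function('w')(781), Add(Mul(245, Function('b')(10, Function('l')(Add(2, -4)))), -518)), Rational(1, 2)) = Pow(Add(2139, Add(Mul(245, Add(10, Mul(-1, Mul(Add(2, -4), Add(5, Add(2, -4)))))), -518)), Rational(1, 2)) = Pow(Add(2139, Add(Mul(245, Add(10, Mul(-1, Mul(-2, Add(5, -2))))), -518)), Rational(1, 2)) = Pow(Add(2139, Add(Mul(245, Add(10, Mul(-1, Mul(-2, 3)))), -518)), Rational(1, 2)) = Pow(Add(2139, Add(Mul(245, Add(10, Mul(-1, -6))), -518)), Rational(1, 2)) = Pow(Add(2139, Add(Mul(245, Add(10, 6)), -518)), Rational(1, 2)) = Pow(Add(2139, Add(Mul(245, 16), -518)), Rational(1, 2)) = Pow(Add(2139, Add(3920, -518)), Rational(1, 2)) = Pow(Add(2139, 3402), Rational(1, 2)) = Pow(5541, Rational(1, 2))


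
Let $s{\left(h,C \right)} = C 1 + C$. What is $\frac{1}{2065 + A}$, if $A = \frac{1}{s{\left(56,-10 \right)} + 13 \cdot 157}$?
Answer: $\frac{2021}{4173366} \approx 0.00048426$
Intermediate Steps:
$s{\left(h,C \right)} = 2 C$ ($s{\left(h,C \right)} = C + C = 2 C$)
$A = \frac{1}{2021}$ ($A = \frac{1}{2 \left(-10\right) + 13 \cdot 157} = \frac{1}{-20 + 2041} = \frac{1}{2021} \approx 0.0004948$)
$\frac{1}{2065 + A} = \frac{1}{2065 + \frac{1}{2021}} = \frac{1}{\frac{4173366}{2021}} = \frac{2021}{4173366}$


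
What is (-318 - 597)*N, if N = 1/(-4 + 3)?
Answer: 915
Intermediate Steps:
N = -1 (N = 1/(-1) = -1)
(-318 - 597)*N = (-318 - 597)*(-1) = -915*(-1) = 915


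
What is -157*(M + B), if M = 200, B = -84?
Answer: -18212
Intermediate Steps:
-157*(M + B) = -157*(200 - 84) = -157*116 = -18212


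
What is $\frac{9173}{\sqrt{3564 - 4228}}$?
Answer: $- \frac{9173 i \sqrt{166}}{332} \approx - 355.98 i$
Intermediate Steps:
$\frac{9173}{\sqrt{3564 - 4228}} = \frac{9173}{\sqrt{-664}} = \frac{9173}{2 i \sqrt{166}} = 9173 \left(- \frac{i \sqrt{166}}{332}\right) = - \frac{9173 i \sqrt{166}}{332}$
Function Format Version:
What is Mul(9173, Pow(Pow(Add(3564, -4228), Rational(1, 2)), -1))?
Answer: Mul(Rational(-9173, 332), I, Pow(166, Rational(1, 2))) ≈ Mul(-355.98, I)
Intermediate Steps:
Mul(9173, Pow(Pow(Add(3564, -4228), Rational(1, 2)), -1)) = Mul(9173, Pow(Pow(-664, Rational(1, 2)), -1)) = Mul(9173, Pow(Mul(2, I, Pow(166, Rational(1, 2))), -1)) = Mul(9173, Mul(Rational(-1, 332), I, Pow(166, Rational(1, 2)))) = Mul(Rational(-9173, 332), I, Pow(166, Rational(1, 2)))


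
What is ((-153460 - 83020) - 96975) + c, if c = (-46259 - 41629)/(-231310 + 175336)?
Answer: -3110787047/9329 ≈ -3.3345e+5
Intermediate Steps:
c = 14648/9329 (c = -87888/(-55974) = -87888*(-1/55974) = 14648/9329 ≈ 1.5702)
((-153460 - 83020) - 96975) + c = ((-153460 - 83020) - 96975) + 14648/9329 = (-236480 - 96975) + 14648/9329 = -333455 + 14648/9329 = -3110787047/9329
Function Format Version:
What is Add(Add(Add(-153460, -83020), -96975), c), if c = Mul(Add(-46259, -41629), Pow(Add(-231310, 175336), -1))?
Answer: Rational(-3110787047, 9329) ≈ -3.3345e+5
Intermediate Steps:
c = Rational(14648, 9329) (c = Mul(-87888, Pow(-55974, -1)) = Mul(-87888, Rational(-1, 55974)) = Rational(14648, 9329) ≈ 1.5702)
Add(Add(Add(-153460, -83020), -96975), c) = Add(Add(Add(-153460, -83020), -96975), Rational(14648, 9329)) = Add(Add(-236480, -96975), Rational(14648, 9329)) = Add(-333455, Rational(14648, 9329)) = Rational(-3110787047, 9329)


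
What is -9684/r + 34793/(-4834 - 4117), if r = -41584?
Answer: -340037657/93054596 ≈ -3.6542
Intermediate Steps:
-9684/r + 34793/(-4834 - 4117) = -9684/(-41584) + 34793/(-4834 - 4117) = -9684*(-1/41584) + 34793/(-8951) = 2421/10396 + 34793*(-1/8951) = 2421/10396 - 34793/8951 = -340037657/93054596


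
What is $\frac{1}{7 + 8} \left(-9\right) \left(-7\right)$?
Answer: $\frac{21}{5} \approx 4.2$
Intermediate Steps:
$\frac{1}{7 + 8} \left(-9\right) \left(-7\right) = \frac{1}{15} \left(-9\right) \left(-7\right) = \left(- \frac{3}{5}\right) \left(-7\right) = \frac{21}{5}$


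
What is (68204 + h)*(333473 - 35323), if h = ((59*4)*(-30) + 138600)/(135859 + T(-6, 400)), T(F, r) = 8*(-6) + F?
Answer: 552327391376200/27161 ≈ 2.0335e+10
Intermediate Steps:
T(F, r) = -48 + F
h = 26304/27161 (h = ((59*4)*(-30) + 138600)/(135859 + (-48 - 6)) = (236*(-30) + 138600)/(135859 - 54) = (-7080 + 138600)/135805 = 131520*(1/135805) = 26304/27161 ≈ 0.96845)
(68204 + h)*(333473 - 35323) = (68204 + 26304/27161)*(333473 - 35323) = (1852515148/27161)*298150 = 552327391376200/27161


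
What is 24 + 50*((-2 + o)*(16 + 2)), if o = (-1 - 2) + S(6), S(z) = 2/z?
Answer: -4176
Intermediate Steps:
o = -8/3 (o = (-1 - 2) + 2/6 = -3 + 2*(⅙) = -3 + ⅓ = -8/3 ≈ -2.6667)
24 + 50*((-2 + o)*(16 + 2)) = 24 + 50*((-2 - 8/3)*(16 + 2)) = 24 + 50*(-14/3*18) = 24 + 50*(-84) = 24 - 4200 = -4176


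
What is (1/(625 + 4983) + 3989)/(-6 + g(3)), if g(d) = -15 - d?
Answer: -7456771/44864 ≈ -166.21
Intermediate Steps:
(1/(625 + 4983) + 3989)/(-6 + g(3)) = (1/(625 + 4983) + 3989)/(-6 + (-15 - 1*3)) = (1/5608 + 3989)/(-6 + (-15 - 3)) = (1/5608 + 3989)/(-6 - 18) = (22370313/5608)/(-24) = (22370313/5608)*(-1/24) = -7456771/44864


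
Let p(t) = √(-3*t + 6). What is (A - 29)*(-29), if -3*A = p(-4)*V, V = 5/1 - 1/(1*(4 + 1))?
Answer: 841 + 696*√2/5 ≈ 1037.9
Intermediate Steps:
p(t) = √(6 - 3*t)
V = 24/5 (V = 5*1 - 1/(1*5) = 5 - 1/5 = 5 - 1*⅕ = 5 - ⅕ = 24/5 ≈ 4.8000)
A = -24*√2/5 (A = -√(6 - 3*(-4))*24/(3*5) = -√(6 + 12)*24/(3*5) = -√18*24/(3*5) = -3*√2*24/(3*5) = -24*√2/5 ≈ -6.7882)
(A - 29)*(-29) = (-24*√2/5 - 29)*(-29) = (-29 - 24*√2/5)*(-29) = 841 + 696*√2/5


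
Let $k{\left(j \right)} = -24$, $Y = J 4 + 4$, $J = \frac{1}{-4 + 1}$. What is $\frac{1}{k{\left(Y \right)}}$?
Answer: $- \frac{1}{24} \approx -0.041667$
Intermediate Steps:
$J = - \frac{1}{3}$ ($J = \frac{1}{-3} = - \frac{1}{3} \approx -0.33333$)
$Y = \frac{8}{3}$ ($Y = \left(- \frac{1}{3}\right) 4 + 4 = - \frac{4}{3} + 4 = \frac{8}{3} \approx 2.6667$)
$\frac{1}{k{\left(Y \right)}} = \frac{1}{-24} = - \frac{1}{24}$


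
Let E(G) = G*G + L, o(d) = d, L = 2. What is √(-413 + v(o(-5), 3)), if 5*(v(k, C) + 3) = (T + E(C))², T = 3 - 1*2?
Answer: 44*I*√5/5 ≈ 19.677*I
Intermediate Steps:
T = 1 (T = 3 - 2 = 1)
E(G) = 2 + G² (E(G) = G*G + 2 = G² + 2 = 2 + G²)
v(k, C) = -3 + (3 + C²)²/5 (v(k, C) = -3 + (1 + (2 + C²))²/5 = -3 + (3 + C²)²/5)
√(-413 + v(o(-5), 3)) = √(-413 + (-3 + (3 + 3²)²/5)) = √(-413 + (-3 + (3 + 9)²/5)) = √(-413 + (-3 + (⅕)*12²)) = √(-413 + (-3 + (⅕)*144)) = √(-413 + (-3 + 144/5)) = √(-413 + 129/5) = √(-1936/5) = 44*I*√5/5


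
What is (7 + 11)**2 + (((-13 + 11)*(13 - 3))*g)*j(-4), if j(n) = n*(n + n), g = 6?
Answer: -3516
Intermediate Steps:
j(n) = 2*n**2 (j(n) = n*(2*n) = 2*n**2)
(7 + 11)**2 + (((-13 + 11)*(13 - 3))*g)*j(-4) = (7 + 11)**2 + (((-13 + 11)*(13 - 3))*6)*(2*(-4)**2) = 18**2 + (-2*10*6)*(2*16) = 324 - 20*6*32 = 324 - 120*32 = 324 - 3840 = -3516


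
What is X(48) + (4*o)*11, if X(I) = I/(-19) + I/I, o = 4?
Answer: 3315/19 ≈ 174.47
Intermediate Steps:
X(I) = 1 - I/19 (X(I) = I*(-1/19) + 1 = -I/19 + 1 = 1 - I/19)
X(48) + (4*o)*11 = (1 - 1/19*48) + (4*4)*11 = (1 - 48/19) + 16*11 = -29/19 + 176 = 3315/19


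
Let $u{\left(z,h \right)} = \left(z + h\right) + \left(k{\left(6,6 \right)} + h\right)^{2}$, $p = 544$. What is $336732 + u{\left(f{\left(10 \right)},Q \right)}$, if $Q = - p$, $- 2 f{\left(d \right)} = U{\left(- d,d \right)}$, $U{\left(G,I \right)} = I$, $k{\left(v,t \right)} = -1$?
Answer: $633208$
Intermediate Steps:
$f{\left(d \right)} = - \frac{d}{2}$
$Q = -544$ ($Q = \left(-1\right) 544 = -544$)
$u{\left(z,h \right)} = h + z + \left(-1 + h\right)^{2}$ ($u{\left(z,h \right)} = \left(z + h\right) + \left(-1 + h\right)^{2} = \left(h + z\right) + \left(-1 + h\right)^{2} = h + z + \left(-1 + h\right)^{2}$)
$336732 + u{\left(f{\left(10 \right)},Q \right)} = 336732 - \left(549 - \left(-1 - 544\right)^{2}\right) = 336732 - \left(549 - 297025\right) = 336732 - -296476 = 336732 + 296476 = 633208$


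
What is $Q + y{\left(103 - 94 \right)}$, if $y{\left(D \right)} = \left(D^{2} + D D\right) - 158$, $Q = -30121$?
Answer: $-30117$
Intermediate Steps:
$y{\left(D \right)} = -158 + 2 D^{2}$ ($y{\left(D \right)} = \left(D^{2} + D^{2}\right) - 158 = 2 D^{2} - 158 = -158 + 2 D^{2}$)
$Q + y{\left(103 - 94 \right)} = -30121 - \left(158 - 2 \left(103 - 94\right)^{2}\right) = -30121 - \left(158 - 2 \cdot 9^{2}\right) = -30121 + \left(-158 + 2 \cdot 81\right) = -30121 + \left(-158 + 162\right) = -30121 + 4 = -30117$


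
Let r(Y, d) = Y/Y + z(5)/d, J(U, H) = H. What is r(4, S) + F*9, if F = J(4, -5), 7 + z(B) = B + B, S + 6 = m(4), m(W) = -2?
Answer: -355/8 ≈ -44.375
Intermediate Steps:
S = -8 (S = -6 - 2 = -8)
z(B) = -7 + 2*B (z(B) = -7 + (B + B) = -7 + 2*B)
F = -5
r(Y, d) = 1 + 3/d (r(Y, d) = Y/Y + (-7 + 2*5)/d = 1 + (-7 + 10)/d = 1 + 3/d)
r(4, S) + F*9 = (3 - 8)/(-8) - 5*9 = -1/8*(-5) - 45 = 5/8 - 45 = -355/8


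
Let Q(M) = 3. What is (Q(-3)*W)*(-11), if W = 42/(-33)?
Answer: 42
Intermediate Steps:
W = -14/11 (W = 42*(-1/33) = -14/11 ≈ -1.2727)
(Q(-3)*W)*(-11) = (3*(-14/11))*(-11) = -42/11*(-11) = 42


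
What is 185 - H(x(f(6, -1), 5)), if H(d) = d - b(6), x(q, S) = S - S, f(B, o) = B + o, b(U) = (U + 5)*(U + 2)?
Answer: 273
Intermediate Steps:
b(U) = (2 + U)*(5 + U) (b(U) = (5 + U)*(2 + U) = (2 + U)*(5 + U))
x(q, S) = 0
H(d) = -88 + d (H(d) = d - (10 + 6² + 7*6) = d - (10 + 36 + 42) = d - 1*88 = d - 88 = -88 + d)
185 - H(x(f(6, -1), 5)) = 185 - (-88 + 0) = 185 - 1*(-88) = 185 + 88 = 273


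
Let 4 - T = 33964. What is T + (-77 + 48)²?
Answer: -33119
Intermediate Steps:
T = -33960 (T = 4 - 1*33964 = 4 - 33964 = -33960)
T + (-77 + 48)² = -33960 + (-77 + 48)² = -33960 + (-29)² = -33960 + 841 = -33119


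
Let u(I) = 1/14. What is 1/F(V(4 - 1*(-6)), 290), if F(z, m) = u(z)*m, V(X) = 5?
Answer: 7/145 ≈ 0.048276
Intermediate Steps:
u(I) = 1/14
F(z, m) = m/14
1/F(V(4 - 1*(-6)), 290) = 1/((1/14)*290) = 1/(145/7) = 7/145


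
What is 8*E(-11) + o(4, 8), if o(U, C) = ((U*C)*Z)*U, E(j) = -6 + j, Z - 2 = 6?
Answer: 888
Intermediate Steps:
Z = 8 (Z = 2 + 6 = 8)
o(U, C) = 8*C*U² (o(U, C) = ((U*C)*8)*U = ((C*U)*8)*U = (8*C*U)*U = 8*C*U²)
8*E(-11) + o(4, 8) = 8*(-6 - 11) + 8*8*4² = 8*(-17) + 8*8*16 = -136 + 1024 = 888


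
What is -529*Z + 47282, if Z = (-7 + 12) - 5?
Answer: 47282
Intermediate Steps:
Z = 0 (Z = 5 - 5 = 0)
-529*Z + 47282 = -529*0 + 47282 = 0 + 47282 = 47282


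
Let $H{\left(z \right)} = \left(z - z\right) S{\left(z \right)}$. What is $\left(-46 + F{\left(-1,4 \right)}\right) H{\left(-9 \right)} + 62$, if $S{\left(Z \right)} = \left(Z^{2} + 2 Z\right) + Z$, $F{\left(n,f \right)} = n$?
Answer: $62$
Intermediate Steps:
$S{\left(Z \right)} = Z^{2} + 3 Z$
$H{\left(z \right)} = 0$ ($H{\left(z \right)} = \left(z - z\right) z \left(3 + z\right) = 0 z \left(3 + z\right) = 0$)
$\left(-46 + F{\left(-1,4 \right)}\right) H{\left(-9 \right)} + 62 = \left(-46 - 1\right) 0 + 62 = \left(-47\right) 0 + 62 = 0 + 62 = 62$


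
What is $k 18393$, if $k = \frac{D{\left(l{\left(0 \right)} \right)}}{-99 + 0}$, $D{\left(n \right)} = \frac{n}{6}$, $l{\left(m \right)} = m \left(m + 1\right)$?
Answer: $0$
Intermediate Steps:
$l{\left(m \right)} = m \left(1 + m\right)$
$D{\left(n \right)} = \frac{n}{6}$ ($D{\left(n \right)} = n \frac{1}{6} = \frac{n}{6}$)
$k = 0$ ($k = \frac{\frac{1}{6} \cdot 0 \left(1 + 0\right)}{-99 + 0} = \frac{\frac{1}{6} \cdot 0 \cdot 1}{-99} = \frac{1}{6} \cdot 0 \left(- \frac{1}{99}\right) = 0 \left(- \frac{1}{99}\right) = 0$)
$k 18393 = 0 \cdot 18393 = 0$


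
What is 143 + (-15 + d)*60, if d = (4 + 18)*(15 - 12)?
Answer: 3203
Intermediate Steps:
d = 66 (d = 22*3 = 66)
143 + (-15 + d)*60 = 143 + (-15 + 66)*60 = 143 + 51*60 = 143 + 3060 = 3203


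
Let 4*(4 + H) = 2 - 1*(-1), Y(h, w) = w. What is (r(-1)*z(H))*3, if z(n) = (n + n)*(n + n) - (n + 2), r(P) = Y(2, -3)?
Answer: -783/2 ≈ -391.50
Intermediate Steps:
r(P) = -3
H = -13/4 (H = -4 + (2 - 1*(-1))/4 = -4 + (2 + 1)/4 = -4 + (1/4)*3 = -4 + 3/4 = -13/4 ≈ -3.2500)
z(n) = -2 - n + 4*n**2 (z(n) = (2*n)*(2*n) - (2 + n) = 4*n**2 + (-2 - n) = -2 - n + 4*n**2)
(r(-1)*z(H))*3 = -3*(-2 - 1*(-13/4) + 4*(-13/4)**2)*3 = -3*(-2 + 13/4 + 4*(169/16))*3 = -3*(-2 + 13/4 + 169/4)*3 = -3*87/2*3 = -261/2*3 = -783/2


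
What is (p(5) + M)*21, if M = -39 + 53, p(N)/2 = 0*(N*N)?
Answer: 294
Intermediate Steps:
p(N) = 0 (p(N) = 2*(0*(N*N)) = 2*(0*N**2) = 2*0 = 0)
M = 14
(p(5) + M)*21 = (0 + 14)*21 = 14*21 = 294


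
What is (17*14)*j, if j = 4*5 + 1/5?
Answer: 24038/5 ≈ 4807.6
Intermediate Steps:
j = 101/5 (j = 20 + 1/5 = 101/5 ≈ 20.200)
(17*14)*j = (17*14)*(101/5) = 238*(101/5) = 24038/5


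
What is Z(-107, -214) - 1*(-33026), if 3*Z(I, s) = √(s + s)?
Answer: 33026 + 2*I*√107/3 ≈ 33026.0 + 6.8961*I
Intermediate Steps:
Z(I, s) = √2*√s/3 (Z(I, s) = √(s + s)/3 = √(2*s)/3 = (√2*√s)/3 = √2*√s/3)
Z(-107, -214) - 1*(-33026) = √2*√(-214)/3 - 1*(-33026) = √2*(I*√214)/3 + 33026 = 2*I*√107/3 + 33026 = 33026 + 2*I*√107/3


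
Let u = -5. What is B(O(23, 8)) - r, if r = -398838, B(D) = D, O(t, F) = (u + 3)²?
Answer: 398842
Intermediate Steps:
O(t, F) = 4 (O(t, F) = (-5 + 3)² = (-2)² = 4)
B(O(23, 8)) - r = 4 - 1*(-398838) = 4 + 398838 = 398842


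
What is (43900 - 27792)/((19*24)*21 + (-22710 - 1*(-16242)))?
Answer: 4027/777 ≈ 5.1828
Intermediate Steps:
(43900 - 27792)/((19*24)*21 + (-22710 - 1*(-16242))) = 16108/(456*21 + (-22710 + 16242)) = 16108/(9576 - 6468) = 16108/3108 = 16108*(1/3108) = 4027/777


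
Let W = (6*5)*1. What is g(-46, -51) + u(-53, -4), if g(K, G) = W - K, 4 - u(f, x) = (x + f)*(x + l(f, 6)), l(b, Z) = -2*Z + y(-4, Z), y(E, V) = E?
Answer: -1060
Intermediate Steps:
W = 30 (W = 30*1 = 30)
l(b, Z) = -4 - 2*Z (l(b, Z) = -2*Z - 4 = -4 - 2*Z)
u(f, x) = 4 - (-16 + x)*(f + x) (u(f, x) = 4 - (x + f)*(x + (-4 - 2*6)) = 4 - (f + x)*(x + (-4 - 12)) = 4 - (f + x)*(x - 16) = 4 - (f + x)*(-16 + x) = 4 - (-16 + x)*(f + x))
g(K, G) = 30 - K
g(-46, -51) + u(-53, -4) = (30 - 1*(-46)) + (4 - 1*(-4)**2 + 16*(-53) + 16*(-4) - 1*(-53)*(-4)) = (30 + 46) + (4 - 1*16 - 848 - 64 - 212) = 76 + (4 - 16 - 848 - 64 - 212) = 76 - 1136 = -1060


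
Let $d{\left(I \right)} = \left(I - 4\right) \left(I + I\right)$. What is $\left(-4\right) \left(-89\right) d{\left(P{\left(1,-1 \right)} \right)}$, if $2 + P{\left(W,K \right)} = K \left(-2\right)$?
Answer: $0$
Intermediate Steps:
$P{\left(W,K \right)} = -2 - 2 K$ ($P{\left(W,K \right)} = -2 + K \left(-2\right) = -2 - 2 K$)
$d{\left(I \right)} = 2 I \left(-4 + I\right)$ ($d{\left(I \right)} = \left(-4 + I\right) 2 I = 2 I \left(-4 + I\right)$)
$\left(-4\right) \left(-89\right) d{\left(P{\left(1,-1 \right)} \right)} = \left(-4\right) \left(-89\right) 2 \left(-2 - -2\right) \left(-4 - 0\right) = 356 \cdot 2 \left(-2 + 2\right) \left(-4 + \left(-2 + 2\right)\right) = 356 \cdot 2 \cdot 0 \left(-4 + 0\right) = 356 \cdot 2 \cdot 0 \left(-4\right) = 356 \cdot 0 = 0$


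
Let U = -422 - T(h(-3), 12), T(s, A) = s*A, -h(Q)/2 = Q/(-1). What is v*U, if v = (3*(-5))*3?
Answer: 15750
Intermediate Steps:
h(Q) = 2*Q (h(Q) = -2*Q/(-1) = -2*Q*(-1) = -(-2)*Q = 2*Q)
T(s, A) = A*s
v = -45 (v = -15*3 = -45)
U = -350 (U = -422 - 12*2*(-3) = -422 - 12*(-6) = -422 - 1*(-72) = -422 + 72 = -350)
v*U = -45*(-350) = 15750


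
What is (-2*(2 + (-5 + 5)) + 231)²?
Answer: 51529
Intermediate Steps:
(-2*(2 + (-5 + 5)) + 231)² = (-2*(2 + 0) + 231)² = (-2*2 + 231)² = (-4 + 231)² = 227² = 51529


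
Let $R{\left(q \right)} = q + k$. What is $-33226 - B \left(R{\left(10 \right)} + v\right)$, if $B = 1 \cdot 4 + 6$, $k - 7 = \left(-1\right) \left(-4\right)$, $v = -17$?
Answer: $-33266$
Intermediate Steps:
$k = 11$ ($k = 7 - -4 = 7 + 4 = 11$)
$B = 10$ ($B = 4 + 6 = 10$)
$R{\left(q \right)} = 11 + q$ ($R{\left(q \right)} = q + 11 = 11 + q$)
$-33226 - B \left(R{\left(10 \right)} + v\right) = -33226 - 10 \left(\left(11 + 10\right) - 17\right) = -33226 - 10 \left(21 - 17\right) = -33226 - 10 \cdot 4 = -33226 - 40 = -33266$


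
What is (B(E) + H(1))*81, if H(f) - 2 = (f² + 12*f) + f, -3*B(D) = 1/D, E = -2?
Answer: 2619/2 ≈ 1309.5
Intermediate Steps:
B(D) = -1/(3*D)
H(f) = 2 + f² + 13*f (H(f) = 2 + ((f² + 12*f) + f) = 2 + (f² + 13*f) = 2 + f² + 13*f)
(B(E) + H(1))*81 = (-⅓/(-2) + (2 + 1² + 13*1))*81 = (-⅓*(-½) + (2 + 1 + 13))*81 = (⅙ + 16)*81 = (97/6)*81 = 2619/2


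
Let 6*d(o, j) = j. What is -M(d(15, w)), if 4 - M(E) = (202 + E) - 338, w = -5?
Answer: -845/6 ≈ -140.83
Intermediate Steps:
d(o, j) = j/6
M(E) = 140 - E (M(E) = 4 - ((202 + E) - 338) = 4 - (-136 + E) = 4 + (136 - E) = 140 - E)
-M(d(15, w)) = -(140 - (-5)/6) = -(140 - 1*(-5/6)) = -(140 + 5/6) = -1*845/6 = -845/6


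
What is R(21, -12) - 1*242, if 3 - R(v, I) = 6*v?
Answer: -365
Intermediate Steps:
R(v, I) = 3 - 6*v
R(21, -12) - 1*242 = (3 - 6*21) - 1*242 = (3 - 126) - 242 = -123 - 242 = -365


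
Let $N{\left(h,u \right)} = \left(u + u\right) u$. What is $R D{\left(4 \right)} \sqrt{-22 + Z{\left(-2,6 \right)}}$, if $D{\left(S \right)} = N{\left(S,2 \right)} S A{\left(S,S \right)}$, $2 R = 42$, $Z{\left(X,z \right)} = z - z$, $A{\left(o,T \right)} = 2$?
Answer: $1344 i \sqrt{22} \approx 6303.9 i$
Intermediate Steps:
$N{\left(h,u \right)} = 2 u^{2}$ ($N{\left(h,u \right)} = 2 u u = 2 u^{2}$)
$Z{\left(X,z \right)} = 0$
$R = 21$ ($R = \frac{1}{2} \cdot 42 = 21$)
$D{\left(S \right)} = 16 S$ ($D{\left(S \right)} = 2 \cdot 2^{2} S 2 = 2 \cdot 4 S 2 = 8 S 2 = 16 S$)
$R D{\left(4 \right)} \sqrt{-22 + Z{\left(-2,6 \right)}} = 21 \cdot 16 \cdot 4 \sqrt{-22 + 0} = 21 \cdot 64 \sqrt{-22} = 1344 i \sqrt{22}$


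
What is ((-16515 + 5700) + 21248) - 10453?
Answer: -20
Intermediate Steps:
((-16515 + 5700) + 21248) - 10453 = (-10815 + 21248) - 10453 = 10433 - 10453 = -20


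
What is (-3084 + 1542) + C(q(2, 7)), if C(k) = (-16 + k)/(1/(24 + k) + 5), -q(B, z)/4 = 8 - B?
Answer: -1542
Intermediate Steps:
q(B, z) = -32 + 4*B (q(B, z) = -4*(8 - B) = -32 + 4*B)
C(k) = (-16 + k)/(5 + 1/(24 + k))
(-3084 + 1542) + C(q(2, 7)) = (-3084 + 1542) + (-384 + (-32 + 4*2)² + 8*(-32 + 4*2))/(121 + 5*(-32 + 4*2)) = -1542 + (-384 + (-32 + 8)² + 8*(-32 + 8))/(121 + 5*(-32 + 8)) = -1542 + (-384 + (-24)² + 8*(-24))/(121 + 5*(-24)) = -1542 + (-384 + 576 - 192)/(121 - 120) = -1542 + 0/1 = -1542 + 1*0 = -1542 + 0 = -1542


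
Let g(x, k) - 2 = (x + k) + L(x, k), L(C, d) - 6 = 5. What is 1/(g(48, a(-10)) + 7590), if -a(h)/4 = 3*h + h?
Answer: 1/7811 ≈ 0.00012802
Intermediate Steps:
L(C, d) = 11 (L(C, d) = 6 + 5 = 11)
a(h) = -16*h (a(h) = -4*(3*h + h) = -16*h)
g(x, k) = 13 + k + x (g(x, k) = 2 + ((x + k) + 11) = 2 + ((k + x) + 11) = 2 + (11 + k + x) = 13 + k + x)
1/(g(48, a(-10)) + 7590) = 1/((13 - 16*(-10) + 48) + 7590) = 1/((13 + 160 + 48) + 7590) = 1/(221 + 7590) = 1/7811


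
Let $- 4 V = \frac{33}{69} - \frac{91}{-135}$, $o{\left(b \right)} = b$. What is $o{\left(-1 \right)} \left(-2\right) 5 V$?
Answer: $- \frac{1789}{621} \approx -2.8808$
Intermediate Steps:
$V = - \frac{1789}{6210}$ ($V = - \frac{\frac{33}{69} - \frac{91}{-135}}{4} = - \frac{33 \cdot \frac{1}{69} - - \frac{91}{135}}{4} = - \frac{\frac{11}{23} + \frac{91}{135}}{4} = \left(- \frac{1}{4}\right) \frac{3578}{3105} = - \frac{1789}{6210} \approx -0.28808$)
$o{\left(-1 \right)} \left(-2\right) 5 V = \left(-1\right) \left(-2\right) 5 \left(- \frac{1789}{6210}\right) = 2 \cdot 5 \left(- \frac{1789}{6210}\right) = 10 \left(- \frac{1789}{6210}\right) = - \frac{1789}{621}$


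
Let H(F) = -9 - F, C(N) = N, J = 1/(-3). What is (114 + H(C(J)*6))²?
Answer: 11449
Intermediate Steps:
J = -⅓ ≈ -0.33333
(114 + H(C(J)*6))² = (114 + (-9 - (-1)*6/3))² = (114 + (-9 - 1*(-2)))² = (114 + (-9 + 2))² = (114 - 7)² = 107² = 11449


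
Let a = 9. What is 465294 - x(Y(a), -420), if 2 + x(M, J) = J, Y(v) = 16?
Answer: 465716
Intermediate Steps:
x(M, J) = -2 + J
465294 - x(Y(a), -420) = 465294 - (-2 - 420) = 465294 - 1*(-422) = 465294 + 422 = 465716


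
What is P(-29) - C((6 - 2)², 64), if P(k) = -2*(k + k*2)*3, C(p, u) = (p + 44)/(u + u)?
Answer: 16689/32 ≈ 521.53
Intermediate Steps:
C(p, u) = (44 + p)/(2*u) (C(p, u) = (44 + p)/((2*u)) = (44 + p)*(1/(2*u)) = (44 + p)/(2*u))
P(k) = -18*k (P(k) = -2*(k + 2*k)*3 = -6*k*3 = -18*k)
P(-29) - C((6 - 2)², 64) = -18*(-29) - (44 + (6 - 2)²)/(2*64) = 522 - (44 + 4²)/(2*64) = 522 - (44 + 16)/(2*64) = 522 - 60/(2*64) = 522 - 1*15/32 = 522 - 15/32 = 16689/32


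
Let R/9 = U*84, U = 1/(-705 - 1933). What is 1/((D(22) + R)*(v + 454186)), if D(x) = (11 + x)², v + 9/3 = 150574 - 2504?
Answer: 1319/864843137289 ≈ 1.5251e-9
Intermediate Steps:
U = -1/2638 (U = 1/(-2638) = -1/2638 ≈ -0.00037907)
v = 148067 (v = -3 + (150574 - 2504) = -3 + 148070 = 148067)
R = -378/1319 (R = 9*(-1/2638*84) = 9*(-42/1319) = -378/1319 ≈ -0.28658)
1/((D(22) + R)*(v + 454186)) = 1/(((11 + 22)² - 378/1319)*(148067 + 454186)) = 1/((33² - 378/1319)*602253) = 1/((1089 - 378/1319)*602253) = 1/((1436013/1319)*602253) = 1/(864843137289/1319) = 1319/864843137289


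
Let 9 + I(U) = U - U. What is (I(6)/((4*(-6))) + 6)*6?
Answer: 153/4 ≈ 38.250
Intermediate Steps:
I(U) = -9 (I(U) = -9 + (U - U) = -9 + 0 = -9)
(I(6)/((4*(-6))) + 6)*6 = (-9/(4*(-6)) + 6)*6 = (-9/(-24) + 6)*6 = (-9*(-1/24) + 6)*6 = (3/8 + 6)*6 = (51/8)*6 = 153/4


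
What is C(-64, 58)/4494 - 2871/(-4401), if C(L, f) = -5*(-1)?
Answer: 159559/244174 ≈ 0.65346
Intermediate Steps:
C(L, f) = 5
C(-64, 58)/4494 - 2871/(-4401) = 5/4494 - 2871/(-4401) = 5*(1/4494) - 2871*(-1/4401) = 5/4494 + 319/489 = 159559/244174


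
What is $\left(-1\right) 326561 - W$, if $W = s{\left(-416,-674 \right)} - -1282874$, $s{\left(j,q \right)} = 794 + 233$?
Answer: $-1610462$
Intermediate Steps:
$s{\left(j,q \right)} = 1027$
$W = 1283901$ ($W = 1027 - -1282874 = 1027 + 1282874 = 1283901$)
$\left(-1\right) 326561 - W = \left(-1\right) 326561 - 1283901 = -326561 - 1283901 = -1610462$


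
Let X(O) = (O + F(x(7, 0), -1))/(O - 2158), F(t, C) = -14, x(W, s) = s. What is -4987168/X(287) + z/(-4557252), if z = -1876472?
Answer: 506234278616518/14811069 ≈ 3.4179e+7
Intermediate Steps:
X(O) = (-14 + O)/(-2158 + O) (X(O) = (O - 14)/(O - 2158) = (-14 + O)/(-2158 + O))
-4987168/X(287) + z/(-4557252) = -4987168*(-2158 + 287)/(-14 + 287) - 1876472/(-4557252) = -4987168/(273/(-1871)) - 1876472*(-1/4557252) = -4987168/((-1/1871*273)) + 469118/1139313 = -4987168/(-273/1871) + 469118/1139313 = -4987168*(-1871/273) + 469118/1139313 = 9330991328/273 + 469118/1139313 = 506234278616518/14811069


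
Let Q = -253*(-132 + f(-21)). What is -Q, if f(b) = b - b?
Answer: -33396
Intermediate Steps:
f(b) = 0
Q = 33396 (Q = -253*(-132 + 0) = -253*(-132) = 33396)
-Q = -1*33396 = -33396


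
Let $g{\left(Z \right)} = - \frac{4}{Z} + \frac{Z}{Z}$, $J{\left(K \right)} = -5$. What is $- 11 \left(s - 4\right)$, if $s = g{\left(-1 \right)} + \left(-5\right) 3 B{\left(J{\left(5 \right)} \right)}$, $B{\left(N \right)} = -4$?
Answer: $-671$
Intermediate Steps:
$g{\left(Z \right)} = 1 - \frac{4}{Z}$ ($g{\left(Z \right)} = - \frac{4}{Z} + 1 = 1 - \frac{4}{Z}$)
$s = 65$ ($s = \frac{-4 - 1}{-1} + \left(-5\right) 3 \left(-4\right) = \left(-1\right) \left(-5\right) - -60 = 5 + 60 = 65$)
$- 11 \left(s - 4\right) = - 11 \left(65 - 4\right) = \left(-11\right) 61 = -671$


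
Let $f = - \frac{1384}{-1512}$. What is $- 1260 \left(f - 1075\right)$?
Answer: $\frac{4060040}{3} \approx 1.3533 \cdot 10^{6}$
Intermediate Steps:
$f = \frac{173}{189}$ ($f = \left(-1384\right) \left(- \frac{1}{1512}\right) = \frac{173}{189} \approx 0.91534$)
$- 1260 \left(f - 1075\right) = - 1260 \left(\frac{173}{189} - 1075\right) = \left(-1260\right) \left(- \frac{203002}{189}\right) = \frac{4060040}{3}$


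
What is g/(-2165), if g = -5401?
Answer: 5401/2165 ≈ 2.4947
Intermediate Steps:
g/(-2165) = -5401/(-2165) = -5401*(-1/2165) = 5401/2165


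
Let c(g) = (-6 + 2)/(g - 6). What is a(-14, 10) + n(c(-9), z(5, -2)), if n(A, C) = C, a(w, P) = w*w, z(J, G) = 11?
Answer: 207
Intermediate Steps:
a(w, P) = w²
c(g) = -4/(-6 + g)
a(-14, 10) + n(c(-9), z(5, -2)) = (-14)² + 11 = 196 + 11 = 207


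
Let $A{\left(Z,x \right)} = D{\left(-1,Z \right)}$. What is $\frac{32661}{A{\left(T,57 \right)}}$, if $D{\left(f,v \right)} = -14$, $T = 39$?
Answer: $- \frac{32661}{14} \approx -2332.9$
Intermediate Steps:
$A{\left(Z,x \right)} = -14$
$\frac{32661}{A{\left(T,57 \right)}} = \frac{32661}{-14} = 32661 \left(- \frac{1}{14}\right) = - \frac{32661}{14}$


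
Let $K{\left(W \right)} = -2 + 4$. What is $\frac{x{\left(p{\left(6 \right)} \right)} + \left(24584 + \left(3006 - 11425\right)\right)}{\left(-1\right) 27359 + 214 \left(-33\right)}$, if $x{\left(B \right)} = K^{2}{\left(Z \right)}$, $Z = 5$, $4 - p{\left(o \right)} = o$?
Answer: $- \frac{16169}{34421} \approx -0.46974$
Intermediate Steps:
$p{\left(o \right)} = 4 - o$
$K{\left(W \right)} = 2$
$x{\left(B \right)} = 4$ ($x{\left(B \right)} = 2^{2} = 4$)
$\frac{x{\left(p{\left(6 \right)} \right)} + \left(24584 + \left(3006 - 11425\right)\right)}{\left(-1\right) 27359 + 214 \left(-33\right)} = \frac{4 + \left(24584 + \left(3006 - 11425\right)\right)}{\left(-1\right) 27359 + 214 \left(-33\right)} = \frac{4 + \left(24584 + \left(3006 - 11425\right)\right)}{-27359 - 7062} = \frac{4 + \left(24584 - 8419\right)}{-34421} = \left(4 + 16165\right) \left(- \frac{1}{34421}\right) = 16169 \left(- \frac{1}{34421}\right) = - \frac{16169}{34421}$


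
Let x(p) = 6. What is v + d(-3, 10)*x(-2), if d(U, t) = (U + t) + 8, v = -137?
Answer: -47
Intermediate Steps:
d(U, t) = 8 + U + t
v + d(-3, 10)*x(-2) = -137 + (8 - 3 + 10)*6 = -137 + 15*6 = -137 + 90 = -47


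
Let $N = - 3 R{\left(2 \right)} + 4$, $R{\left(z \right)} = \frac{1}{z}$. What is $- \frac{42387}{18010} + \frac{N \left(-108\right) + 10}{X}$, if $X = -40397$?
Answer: $- \frac{1707625039}{727549970} \approx -2.3471$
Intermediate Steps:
$N = \frac{5}{2}$ ($N = - \frac{3}{2} + 4 = \frac{5}{2} \approx 2.5$)
$- \frac{42387}{18010} + \frac{N \left(-108\right) + 10}{X} = - \frac{42387}{18010} + \frac{\frac{5}{2} \left(-108\right) + 10}{-40397} = \left(-42387\right) \frac{1}{18010} + \left(-270 + 10\right) \left(- \frac{1}{40397}\right) = - \frac{42387}{18010} - - \frac{260}{40397} = - \frac{42387}{18010} + \frac{260}{40397} = - \frac{1707625039}{727549970}$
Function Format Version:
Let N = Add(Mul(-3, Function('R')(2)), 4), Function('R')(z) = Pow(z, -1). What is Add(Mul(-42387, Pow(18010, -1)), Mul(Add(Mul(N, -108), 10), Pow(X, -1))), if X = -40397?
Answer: Rational(-1707625039, 727549970) ≈ -2.3471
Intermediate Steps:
N = Rational(5, 2) (N = Add(Mul(-3, Pow(2, -1)), 4) = Add(Mul(-3, Rational(1, 2)), 4) = Add(Rational(-3, 2), 4) = Rational(5, 2) ≈ 2.5000)
Add(Mul(-42387, Pow(18010, -1)), Mul(Add(Mul(N, -108), 10), Pow(X, -1))) = Add(Mul(-42387, Pow(18010, -1)), Mul(Add(Mul(Rational(5, 2), -108), 10), Pow(-40397, -1))) = Add(Mul(-42387, Rational(1, 18010)), Mul(Add(-270, 10), Rational(-1, 40397))) = Add(Rational(-42387, 18010), Mul(-260, Rational(-1, 40397))) = Add(Rational(-42387, 18010), Rational(260, 40397)) = Rational(-1707625039, 727549970)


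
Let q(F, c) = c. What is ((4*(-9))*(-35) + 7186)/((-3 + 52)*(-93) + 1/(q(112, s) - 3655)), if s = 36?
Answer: -15283037/8245892 ≈ -1.8534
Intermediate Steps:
((4*(-9))*(-35) + 7186)/((-3 + 52)*(-93) + 1/(q(112, s) - 3655)) = ((4*(-9))*(-35) + 7186)/((-3 + 52)*(-93) + 1/(36 - 3655)) = (-36*(-35) + 7186)/(49*(-93) + 1/(-3619)) = (1260 + 7186)/(-4557 - 1/3619) = 8446/(-16491784/3619) = 8446*(-3619/16491784) = -15283037/8245892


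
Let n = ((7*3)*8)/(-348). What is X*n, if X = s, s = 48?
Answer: -672/29 ≈ -23.172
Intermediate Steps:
X = 48
n = -14/29 (n = (21*8)*(-1/348) = 168*(-1/348) = -14/29 ≈ -0.48276)
X*n = 48*(-14/29) = -672/29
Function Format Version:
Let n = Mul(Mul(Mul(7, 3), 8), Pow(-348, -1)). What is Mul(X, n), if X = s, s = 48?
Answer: Rational(-672, 29) ≈ -23.172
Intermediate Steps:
X = 48
n = Rational(-14, 29) (n = Mul(Mul(21, 8), Rational(-1, 348)) = Mul(168, Rational(-1, 348)) = Rational(-14, 29) ≈ -0.48276)
Mul(X, n) = Mul(48, Rational(-14, 29)) = Rational(-672, 29)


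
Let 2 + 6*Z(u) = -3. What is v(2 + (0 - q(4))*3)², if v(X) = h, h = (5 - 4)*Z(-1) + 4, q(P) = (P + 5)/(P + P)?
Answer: 361/36 ≈ 10.028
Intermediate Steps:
Z(u) = -⅚ (Z(u) = -⅓ + (⅙)*(-3) = -⅓ - ½ = -⅚)
q(P) = (5 + P)/(2*P) (q(P) = (5 + P)/((2*P)) = (5 + P)*(1/(2*P)) = (5 + P)/(2*P))
h = 19/6 (h = (5 - 4)*(-⅚) + 4 = 1*(-⅚) + 4 = -⅚ + 4 = 19/6 ≈ 3.1667)
v(X) = 19/6
v(2 + (0 - q(4))*3)² = (19/6)² = 361/36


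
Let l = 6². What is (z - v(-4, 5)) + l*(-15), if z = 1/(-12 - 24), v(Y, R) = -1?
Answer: -19405/36 ≈ -539.03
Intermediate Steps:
l = 36
z = -1/36 (z = 1/(-36) = -1/36 ≈ -0.027778)
(z - v(-4, 5)) + l*(-15) = (-1/36 - 1*(-1)) + 36*(-15) = (-1/36 + 1) - 540 = 35/36 - 540 = -19405/36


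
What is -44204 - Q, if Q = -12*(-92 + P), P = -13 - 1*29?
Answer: -45812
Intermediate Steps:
P = -42 (P = -13 - 29 = -42)
Q = 1608 (Q = -12*(-92 - 42) = -12*(-134) = 1608)
-44204 - Q = -44204 - 1*1608 = -44204 - 1608 = -45812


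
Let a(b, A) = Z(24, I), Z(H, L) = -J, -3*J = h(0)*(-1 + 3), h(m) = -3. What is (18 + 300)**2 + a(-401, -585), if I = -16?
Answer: 101122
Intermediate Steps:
J = 2 (J = -(-1)*(-1 + 3) = -(-1)*2 = -1/3*(-6) = 2)
Z(H, L) = -2 (Z(H, L) = -1*2 = -2)
a(b, A) = -2
(18 + 300)**2 + a(-401, -585) = (18 + 300)**2 - 2 = 318**2 - 2 = 101124 - 2 = 101122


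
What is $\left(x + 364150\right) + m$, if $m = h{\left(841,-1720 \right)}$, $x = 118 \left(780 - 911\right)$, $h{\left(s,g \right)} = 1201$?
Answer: $349893$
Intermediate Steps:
$x = -15458$ ($x = 118 \left(-131\right) = -15458$)
$m = 1201$
$\left(x + 364150\right) + m = \left(-15458 + 364150\right) + 1201 = 348692 + 1201 = 349893$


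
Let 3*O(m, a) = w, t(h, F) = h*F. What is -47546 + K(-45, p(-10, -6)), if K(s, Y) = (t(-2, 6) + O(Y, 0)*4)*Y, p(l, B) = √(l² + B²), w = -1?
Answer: -47546 - 80*√34/3 ≈ -47702.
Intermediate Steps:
t(h, F) = F*h
O(m, a) = -⅓ (O(m, a) = (⅓)*(-1) = -⅓)
p(l, B) = √(B² + l²)
K(s, Y) = -40*Y/3 (K(s, Y) = (6*(-2) - ⅓*4)*Y = (-12 - 4/3)*Y = -40*Y/3)
-47546 + K(-45, p(-10, -6)) = -47546 - 40*√((-6)² + (-10)²)/3 = -47546 - 40*√(36 + 100)/3 = -47546 - 80*√34/3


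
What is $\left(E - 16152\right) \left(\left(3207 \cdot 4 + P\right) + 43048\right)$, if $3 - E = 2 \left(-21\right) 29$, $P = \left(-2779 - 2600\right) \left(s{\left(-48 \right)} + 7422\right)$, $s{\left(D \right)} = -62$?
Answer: $590275644084$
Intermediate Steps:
$P = -39589440$ ($P = \left(-2779 - 2600\right) \left(-62 + 7422\right) = \left(-5379\right) 7360 = -39589440$)
$E = 1221$ ($E = 3 - 2 \left(-21\right) 29 = 3 - \left(-42\right) 29 = 3 - -1218 = 3 + 1218 = 1221$)
$\left(E - 16152\right) \left(\left(3207 \cdot 4 + P\right) + 43048\right) = \left(1221 - 16152\right) \left(\left(3207 \cdot 4 - 39589440\right) + 43048\right) = - 14931 \left(\left(12828 - 39589440\right) + 43048\right) = - 14931 \left(-39576612 + 43048\right) = \left(-14931\right) \left(-39533564\right) = 590275644084$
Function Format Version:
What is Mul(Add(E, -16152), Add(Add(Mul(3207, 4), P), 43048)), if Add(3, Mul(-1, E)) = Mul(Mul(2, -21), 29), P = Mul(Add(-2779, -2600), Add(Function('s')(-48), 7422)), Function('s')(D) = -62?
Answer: 590275644084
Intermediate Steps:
P = -39589440 (P = Mul(Add(-2779, -2600), Add(-62, 7422)) = Mul(-5379, 7360) = -39589440)
E = 1221 (E = Add(3, Mul(-1, Mul(Mul(2, -21), 29))) = Add(3, Mul(-1, Mul(-42, 29))) = Add(3, Mul(-1, -1218)) = Add(3, 1218) = 1221)
Mul(Add(E, -16152), Add(Add(Mul(3207, 4), P), 43048)) = Mul(Add(1221, -16152), Add(Add(Mul(3207, 4), -39589440), 43048)) = Mul(-14931, Add(Add(12828, -39589440), 43048)) = Mul(-14931, Add(-39576612, 43048)) = Mul(-14931, -39533564) = 590275644084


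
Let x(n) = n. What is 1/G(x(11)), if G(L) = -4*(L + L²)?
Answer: -1/528 ≈ -0.0018939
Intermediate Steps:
G(L) = -4*L - 4*L²
1/G(x(11)) = 1/(-4*11*(1 + 11)) = 1/(-4*11*12) = 1/(-528) = -1/528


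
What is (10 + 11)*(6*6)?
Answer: 756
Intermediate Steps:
(10 + 11)*(6*6) = 21*36 = 756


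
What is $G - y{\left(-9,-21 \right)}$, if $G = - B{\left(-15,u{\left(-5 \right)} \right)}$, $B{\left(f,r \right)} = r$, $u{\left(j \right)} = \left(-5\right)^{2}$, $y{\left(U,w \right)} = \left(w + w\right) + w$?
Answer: $38$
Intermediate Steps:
$y{\left(U,w \right)} = 3 w$ ($y{\left(U,w \right)} = 2 w + w = 3 w$)
$u{\left(j \right)} = 25$
$G = -25$ ($G = \left(-1\right) 25 = -25$)
$G - y{\left(-9,-21 \right)} = -25 - 3 \left(-21\right) = -25 - -63 = -25 + 63 = 38$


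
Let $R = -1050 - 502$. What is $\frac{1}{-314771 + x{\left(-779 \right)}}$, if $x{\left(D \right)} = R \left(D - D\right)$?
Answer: $- \frac{1}{314771} \approx -3.1769 \cdot 10^{-6}$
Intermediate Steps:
$R = -1552$
$x{\left(D \right)} = 0$ ($x{\left(D \right)} = - 1552 \left(D - D\right) = \left(-1552\right) 0 = 0$)
$\frac{1}{-314771 + x{\left(-779 \right)}} = \frac{1}{-314771 + 0} = \frac{1}{-314771} = - \frac{1}{314771}$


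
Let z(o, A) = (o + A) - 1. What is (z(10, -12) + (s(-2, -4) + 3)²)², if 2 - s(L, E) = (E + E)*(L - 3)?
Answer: 1493284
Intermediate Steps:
z(o, A) = -1 + A + o (z(o, A) = (A + o) - 1 = -1 + A + o)
s(L, E) = 2 - 2*E*(-3 + L) (s(L, E) = 2 - (E + E)*(L - 3) = 2 - 2*E*(-3 + L))
(z(10, -12) + (s(-2, -4) + 3)²)² = ((-1 - 12 + 10) + ((2 + 6*(-4) - 2*(-4)*(-2)) + 3)²)² = (-3 + ((2 - 24 - 16) + 3)²)² = (-3 + (-38 + 3)²)² = (-3 + (-35)²)² = (-3 + 1225)² = 1222² = 1493284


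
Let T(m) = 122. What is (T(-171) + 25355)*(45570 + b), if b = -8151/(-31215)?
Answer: 12080137811459/10405 ≈ 1.1610e+9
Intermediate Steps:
b = 2717/10405 (b = -8151*(-1/31215) = 2717/10405 ≈ 0.26112)
(T(-171) + 25355)*(45570 + b) = (122 + 25355)*(45570 + 2717/10405) = 25477*(474158567/10405) = 12080137811459/10405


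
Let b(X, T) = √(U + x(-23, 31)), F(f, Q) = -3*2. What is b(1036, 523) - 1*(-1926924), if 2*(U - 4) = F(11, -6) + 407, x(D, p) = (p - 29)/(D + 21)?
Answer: 1926924 + √814/2 ≈ 1.9269e+6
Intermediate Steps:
F(f, Q) = -6
x(D, p) = (-29 + p)/(21 + D)
U = 409/2 (U = 4 + (-6 + 407)/2 = 4 + (½)*401 = 4 + 401/2 = 409/2 ≈ 204.50)
b(X, T) = √814/2 (b(X, T) = √(409/2 + (-29 + 31)/(21 - 23)) = √(409/2 + 2/(-2)) = √(409/2 - ½*2) = √(409/2 - 1) = √(407/2) = √814/2)
b(1036, 523) - 1*(-1926924) = √814/2 - 1*(-1926924) = √814/2 + 1926924 = 1926924 + √814/2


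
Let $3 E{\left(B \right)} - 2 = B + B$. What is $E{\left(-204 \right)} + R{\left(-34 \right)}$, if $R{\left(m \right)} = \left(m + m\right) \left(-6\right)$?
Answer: $\frac{818}{3} \approx 272.67$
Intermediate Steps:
$E{\left(B \right)} = \frac{2}{3} + \frac{2 B}{3}$ ($E{\left(B \right)} = \frac{2}{3} + \frac{B + B}{3} = \frac{2}{3} + \frac{2 B}{3}$)
$R{\left(m \right)} = - 12 m$ ($R{\left(m \right)} = 2 m \left(-6\right) = - 12 m$)
$E{\left(-204 \right)} + R{\left(-34 \right)} = \left(\frac{2}{3} + \frac{2}{3} \left(-204\right)\right) - -408 = \left(\frac{2}{3} - 136\right) + 408 = - \frac{406}{3} + 408 = \frac{818}{3}$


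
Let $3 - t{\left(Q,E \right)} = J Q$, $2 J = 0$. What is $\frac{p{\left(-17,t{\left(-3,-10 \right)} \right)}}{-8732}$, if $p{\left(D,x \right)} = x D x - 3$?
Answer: $\frac{39}{2183} \approx 0.017865$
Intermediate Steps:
$J = 0$ ($J = \frac{1}{2} \cdot 0 = 0$)
$t{\left(Q,E \right)} = 3$ ($t{\left(Q,E \right)} = 3 - 0 Q = 3 - 0 = 3 + 0 = 3$)
$p{\left(D,x \right)} = -3 + D x^{2}$ ($p{\left(D,x \right)} = D x x - 3 = D x^{2} - 3 = -3 + D x^{2}$)
$\frac{p{\left(-17,t{\left(-3,-10 \right)} \right)}}{-8732} = \frac{-3 - 17 \cdot 3^{2}}{-8732} = \left(-3 - 153\right) \left(- \frac{1}{8732}\right) = \left(-156\right) \left(- \frac{1}{8732}\right) = \frac{39}{2183}$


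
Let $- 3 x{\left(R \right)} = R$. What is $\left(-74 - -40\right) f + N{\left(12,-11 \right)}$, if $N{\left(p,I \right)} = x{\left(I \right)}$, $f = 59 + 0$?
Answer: $- \frac{6007}{3} \approx -2002.3$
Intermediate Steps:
$x{\left(R \right)} = - \frac{R}{3}$
$f = 59$
$N{\left(p,I \right)} = - \frac{I}{3}$
$\left(-74 - -40\right) f + N{\left(12,-11 \right)} = \left(-74 - -40\right) 59 - - \frac{11}{3} = \left(-74 + 40\right) 59 + \frac{11}{3} = \left(-34\right) 59 + \frac{11}{3} = -2006 + \frac{11}{3} = - \frac{6007}{3}$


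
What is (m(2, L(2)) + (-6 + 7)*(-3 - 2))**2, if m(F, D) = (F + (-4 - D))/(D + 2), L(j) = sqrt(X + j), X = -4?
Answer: 36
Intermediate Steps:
L(j) = sqrt(-4 + j)
m(F, D) = (-4 + F - D)/(2 + D)
(m(2, L(2)) + (-6 + 7)*(-3 - 2))**2 = ((-4 + 2 - sqrt(-4 + 2))/(2 + sqrt(-4 + 2)) + (-6 + 7)*(-3 - 2))**2 = ((-4 + 2 - sqrt(-2))/(2 + sqrt(-2)) + 1*(-5))**2 = ((-4 + 2 - I*sqrt(2))/(2 + I*sqrt(2)) - 5)**2 = ((-2 - I*sqrt(2))/(2 + I*sqrt(2)) - 5)**2 = (-5 + (-2 - I*sqrt(2))/(2 + I*sqrt(2)))**2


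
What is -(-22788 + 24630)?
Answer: -1842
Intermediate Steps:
-(-22788 + 24630) = -1*1842 = -1842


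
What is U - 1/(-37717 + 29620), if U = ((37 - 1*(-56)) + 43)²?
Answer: 149762113/8097 ≈ 18496.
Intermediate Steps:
U = 18496 (U = ((37 + 56) + 43)² = (93 + 43)² = 136² = 18496)
U - 1/(-37717 + 29620) = 18496 - 1/(-37717 + 29620) = 18496 - 1/(-8097) = 18496 - 1*(-1/8097) = 18496 + 1/8097 = 149762113/8097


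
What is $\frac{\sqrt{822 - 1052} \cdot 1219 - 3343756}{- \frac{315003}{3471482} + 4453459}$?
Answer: $- \frac{11607788766392}{15460102441235} + \frac{4231736558 i \sqrt{230}}{15460102441235} \approx -0.75082 + 0.0041512 i$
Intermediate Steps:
$\frac{\sqrt{822 - 1052} \cdot 1219 - 3343756}{- \frac{315003}{3471482} + 4453459} = \frac{\sqrt{-230} \cdot 1219 - 3343756}{\left(-315003\right) \frac{1}{3471482} + 4453459} = \frac{i \sqrt{230} \cdot 1219 - 3343756}{- \frac{315003}{3471482} + 4453459} = \frac{1219 i \sqrt{230} - 3343756}{\frac{15460102441235}{3471482}} = \left(-3343756 + 1219 i \sqrt{230}\right) \frac{3471482}{15460102441235} = - \frac{11607788766392}{15460102441235} + \frac{4231736558 i \sqrt{230}}{15460102441235}$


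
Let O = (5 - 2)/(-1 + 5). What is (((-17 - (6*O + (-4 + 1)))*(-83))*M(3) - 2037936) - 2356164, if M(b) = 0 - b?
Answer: -8797413/2 ≈ -4.3987e+6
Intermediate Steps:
O = ¾ (O = 3/4 = 3*(¼) = ¾ ≈ 0.75000)
M(b) = -b
(((-17 - (6*O + (-4 + 1)))*(-83))*M(3) - 2037936) - 2356164 = (((-17 - (6*(¾) + (-4 + 1)))*(-83))*(-1*3) - 2037936) - 2356164 = (((-17 - (9/2 - 3))*(-83))*(-3) - 2037936) - 2356164 = (((-17 - 1*3/2)*(-83))*(-3) - 2037936) - 2356164 = (((-17 - 3/2)*(-83))*(-3) - 2037936) - 2356164 = (-37/2*(-83)*(-3) - 2037936) - 2356164 = ((3071/2)*(-3) - 2037936) - 2356164 = (-9213/2 - 2037936) - 2356164 = -4085085/2 - 2356164 = -8797413/2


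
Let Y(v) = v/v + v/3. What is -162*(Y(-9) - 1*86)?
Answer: 14256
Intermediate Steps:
Y(v) = 1 + v/3 (Y(v) = 1 + v*(⅓) = 1 + v/3)
-162*(Y(-9) - 1*86) = -162*((1 + (⅓)*(-9)) - 1*86) = -162*((1 - 3) - 86) = -162*(-2 - 86) = -162*(-88) = 14256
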